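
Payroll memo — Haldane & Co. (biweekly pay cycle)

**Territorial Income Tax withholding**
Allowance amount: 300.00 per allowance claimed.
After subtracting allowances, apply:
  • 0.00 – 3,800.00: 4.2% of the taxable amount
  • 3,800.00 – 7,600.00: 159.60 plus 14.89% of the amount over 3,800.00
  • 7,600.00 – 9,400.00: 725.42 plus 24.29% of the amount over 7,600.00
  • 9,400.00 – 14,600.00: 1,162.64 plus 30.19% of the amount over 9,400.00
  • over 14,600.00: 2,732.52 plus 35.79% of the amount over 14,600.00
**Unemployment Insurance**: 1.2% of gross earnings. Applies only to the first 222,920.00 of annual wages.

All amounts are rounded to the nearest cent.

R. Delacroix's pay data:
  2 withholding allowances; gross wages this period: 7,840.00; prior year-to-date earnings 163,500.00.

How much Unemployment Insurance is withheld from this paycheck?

94.08

Unemployment Insurance: 1.2% × 7,840.00 = 94.08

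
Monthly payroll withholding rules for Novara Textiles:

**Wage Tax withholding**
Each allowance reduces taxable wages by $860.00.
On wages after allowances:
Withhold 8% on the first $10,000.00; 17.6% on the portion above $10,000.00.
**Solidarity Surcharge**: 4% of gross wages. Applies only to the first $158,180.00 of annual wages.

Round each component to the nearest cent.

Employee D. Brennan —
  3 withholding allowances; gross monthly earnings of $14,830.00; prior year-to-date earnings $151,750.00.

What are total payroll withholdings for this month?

Wage Tax: taxable = $14,830.00 − 3×$860.00 = $12,250.00
  $800.00 + 17.6% × ($12,250.00 − $10,000.00) = $800.00 + 17.6% × $2,250.00 = $1,196.00
Solidarity Surcharge: cap $158,180.00 − YTD $151,750.00 = $6,430.00 subject; 4% × $6,430.00 = $257.20
Total: $1,196.00 + $257.20 = $1,453.20

$1,453.20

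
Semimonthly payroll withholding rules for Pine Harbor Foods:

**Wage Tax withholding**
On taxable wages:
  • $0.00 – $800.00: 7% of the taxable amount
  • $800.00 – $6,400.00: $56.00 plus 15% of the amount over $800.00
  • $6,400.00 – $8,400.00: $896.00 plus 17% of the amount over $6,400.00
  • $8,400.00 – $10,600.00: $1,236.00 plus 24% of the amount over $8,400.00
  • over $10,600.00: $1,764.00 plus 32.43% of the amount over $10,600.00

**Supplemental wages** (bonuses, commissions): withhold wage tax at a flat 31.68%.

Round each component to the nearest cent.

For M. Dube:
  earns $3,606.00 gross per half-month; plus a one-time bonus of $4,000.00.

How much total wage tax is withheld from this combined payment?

$1,744.10

Wage Tax: taxable = $3,606.00
  $56.00 + 15% × ($3,606.00 − $800.00) = $56.00 + 15% × $2,806.00 = $476.90
Supplemental (31.68% flat on bonus): 31.68% × $4,000.00 = $1,267.20
Total wage tax: $476.90 + $1,267.20 = $1,744.10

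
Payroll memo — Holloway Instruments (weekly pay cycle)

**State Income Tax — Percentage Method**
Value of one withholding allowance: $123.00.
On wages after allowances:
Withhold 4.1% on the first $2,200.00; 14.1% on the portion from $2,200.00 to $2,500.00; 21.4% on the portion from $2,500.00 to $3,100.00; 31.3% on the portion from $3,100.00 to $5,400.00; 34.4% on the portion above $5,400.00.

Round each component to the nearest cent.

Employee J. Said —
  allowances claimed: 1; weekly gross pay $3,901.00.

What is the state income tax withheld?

$473.11

State Income Tax: taxable = $3,901.00 − 1×$123.00 = $3,778.00
  $260.90 + 31.3% × ($3,778.00 − $3,100.00) = $260.90 + 31.3% × $678.00 = $473.11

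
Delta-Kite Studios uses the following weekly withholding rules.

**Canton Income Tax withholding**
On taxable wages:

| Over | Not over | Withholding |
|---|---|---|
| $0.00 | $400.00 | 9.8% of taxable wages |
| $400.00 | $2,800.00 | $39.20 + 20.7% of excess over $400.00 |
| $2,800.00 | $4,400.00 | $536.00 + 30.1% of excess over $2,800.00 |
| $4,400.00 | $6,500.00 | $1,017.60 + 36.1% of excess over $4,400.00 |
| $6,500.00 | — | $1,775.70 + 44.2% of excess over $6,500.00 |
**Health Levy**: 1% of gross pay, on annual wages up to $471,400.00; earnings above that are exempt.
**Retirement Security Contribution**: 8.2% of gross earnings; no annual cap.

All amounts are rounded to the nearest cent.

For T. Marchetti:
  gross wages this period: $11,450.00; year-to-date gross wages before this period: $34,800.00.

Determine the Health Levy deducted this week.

Health Levy: 1% × $11,450.00 = $114.50

$114.50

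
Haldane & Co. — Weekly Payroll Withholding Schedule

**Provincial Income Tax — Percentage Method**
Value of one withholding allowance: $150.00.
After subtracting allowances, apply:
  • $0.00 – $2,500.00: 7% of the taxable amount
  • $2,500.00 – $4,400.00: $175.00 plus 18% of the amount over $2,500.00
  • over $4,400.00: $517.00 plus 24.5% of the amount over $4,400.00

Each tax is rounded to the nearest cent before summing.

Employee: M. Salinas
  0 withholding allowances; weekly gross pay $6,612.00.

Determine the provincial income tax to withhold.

Provincial Income Tax: taxable = $6,612.00
  $517.00 + 24.5% × ($6,612.00 − $4,400.00) = $517.00 + 24.5% × $2,212.00 = $1,058.94

$1,058.94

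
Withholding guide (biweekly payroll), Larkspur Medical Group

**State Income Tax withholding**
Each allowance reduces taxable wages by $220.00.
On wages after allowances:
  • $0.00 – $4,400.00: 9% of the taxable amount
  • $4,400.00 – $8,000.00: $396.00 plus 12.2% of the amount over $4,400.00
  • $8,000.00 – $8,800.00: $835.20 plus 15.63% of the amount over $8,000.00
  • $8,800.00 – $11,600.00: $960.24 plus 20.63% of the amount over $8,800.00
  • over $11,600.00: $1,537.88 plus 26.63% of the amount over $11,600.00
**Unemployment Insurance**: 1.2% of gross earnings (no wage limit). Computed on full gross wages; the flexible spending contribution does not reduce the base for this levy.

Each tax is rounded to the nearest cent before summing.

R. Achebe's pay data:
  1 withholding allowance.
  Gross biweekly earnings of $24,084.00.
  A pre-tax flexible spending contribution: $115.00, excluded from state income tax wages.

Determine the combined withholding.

State Income Tax: taxable = $24,084.00 − $115.00 − 1×$220.00 = $23,749.00
  $1,537.88 + 26.63% × ($23,749.00 − $11,600.00) = $1,537.88 + 26.63% × $12,149.00 = $4,773.16
Unemployment Insurance: 1.2% × $24,084.00 = $289.01
Total: $4,773.16 + $289.01 = $5,062.17

$5,062.17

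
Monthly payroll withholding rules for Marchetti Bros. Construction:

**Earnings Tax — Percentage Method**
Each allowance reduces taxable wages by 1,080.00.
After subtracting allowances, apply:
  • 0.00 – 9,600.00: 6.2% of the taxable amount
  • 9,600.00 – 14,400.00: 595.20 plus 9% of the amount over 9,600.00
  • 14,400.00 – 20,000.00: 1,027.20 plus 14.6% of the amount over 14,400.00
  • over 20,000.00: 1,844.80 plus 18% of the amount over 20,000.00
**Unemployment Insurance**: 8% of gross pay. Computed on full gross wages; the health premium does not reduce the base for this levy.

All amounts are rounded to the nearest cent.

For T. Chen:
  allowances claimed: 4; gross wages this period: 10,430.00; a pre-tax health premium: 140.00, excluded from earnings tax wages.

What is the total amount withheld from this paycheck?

1,204.54

Earnings Tax: taxable = 10,430.00 − 140.00 − 4×1,080.00 = 5,970.00
  6.2% × 5,970.00 = 370.14
Unemployment Insurance: 8% × 10,430.00 = 834.40
Total: 370.14 + 834.40 = 1,204.54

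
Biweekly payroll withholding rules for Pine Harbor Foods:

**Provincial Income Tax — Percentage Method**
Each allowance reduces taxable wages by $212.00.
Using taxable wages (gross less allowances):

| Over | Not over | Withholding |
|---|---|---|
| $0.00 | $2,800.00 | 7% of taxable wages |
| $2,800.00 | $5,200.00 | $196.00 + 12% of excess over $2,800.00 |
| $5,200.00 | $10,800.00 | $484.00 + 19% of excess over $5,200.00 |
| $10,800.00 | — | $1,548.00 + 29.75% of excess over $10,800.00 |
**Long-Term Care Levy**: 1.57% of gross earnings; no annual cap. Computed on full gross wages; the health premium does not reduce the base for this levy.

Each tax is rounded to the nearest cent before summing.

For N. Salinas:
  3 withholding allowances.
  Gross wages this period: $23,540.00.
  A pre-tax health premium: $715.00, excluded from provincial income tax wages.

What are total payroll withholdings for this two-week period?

$5,305.81

Provincial Income Tax: taxable = $23,540.00 − $715.00 − 3×$212.00 = $22,189.00
  $1,548.00 + 29.75% × ($22,189.00 − $10,800.00) = $1,548.00 + 29.75% × $11,389.00 = $4,936.23
Long-Term Care Levy: 1.57% × $23,540.00 = $369.58
Total: $4,936.23 + $369.58 = $5,305.81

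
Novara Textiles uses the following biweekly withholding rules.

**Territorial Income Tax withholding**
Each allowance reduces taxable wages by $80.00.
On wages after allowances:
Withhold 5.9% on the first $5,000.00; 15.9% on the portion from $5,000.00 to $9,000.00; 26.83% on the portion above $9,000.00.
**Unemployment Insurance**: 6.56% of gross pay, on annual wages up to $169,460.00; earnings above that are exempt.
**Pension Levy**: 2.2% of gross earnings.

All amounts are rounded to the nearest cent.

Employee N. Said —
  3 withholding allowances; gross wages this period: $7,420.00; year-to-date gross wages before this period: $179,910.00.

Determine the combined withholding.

Territorial Income Tax: taxable = $7,420.00 − 3×$80.00 = $7,180.00
  $295.00 + 15.9% × ($7,180.00 − $5,000.00) = $295.00 + 15.9% × $2,180.00 = $641.62
Unemployment Insurance: YTD $179,910.00 ≥ cap $169,460.00 → $0.00
Pension Levy: 2.2% × $7,420.00 = $163.24
Total: $641.62 + $0.00 + $163.24 = $804.86

$804.86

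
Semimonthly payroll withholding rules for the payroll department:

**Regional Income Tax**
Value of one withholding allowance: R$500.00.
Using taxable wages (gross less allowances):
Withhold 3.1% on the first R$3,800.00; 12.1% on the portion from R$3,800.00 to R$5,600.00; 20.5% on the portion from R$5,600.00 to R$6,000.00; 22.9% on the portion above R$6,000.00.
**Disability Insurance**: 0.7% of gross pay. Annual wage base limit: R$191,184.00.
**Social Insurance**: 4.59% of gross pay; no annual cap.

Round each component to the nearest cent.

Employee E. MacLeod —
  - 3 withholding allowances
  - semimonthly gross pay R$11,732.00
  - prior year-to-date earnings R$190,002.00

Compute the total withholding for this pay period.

R$1,933.50

Regional Income Tax: taxable = R$11,732.00 − 3×R$500.00 = R$10,232.00
  R$417.60 + 22.9% × (R$10,232.00 − R$6,000.00) = R$417.60 + 22.9% × R$4,232.00 = R$1,386.73
Disability Insurance: cap R$191,184.00 − YTD R$190,002.00 = R$1,182.00 subject; 0.7% × R$1,182.00 = R$8.27
Social Insurance: 4.59% × R$11,732.00 = R$538.50
Total: R$1,386.73 + R$8.27 + R$538.50 = R$1,933.50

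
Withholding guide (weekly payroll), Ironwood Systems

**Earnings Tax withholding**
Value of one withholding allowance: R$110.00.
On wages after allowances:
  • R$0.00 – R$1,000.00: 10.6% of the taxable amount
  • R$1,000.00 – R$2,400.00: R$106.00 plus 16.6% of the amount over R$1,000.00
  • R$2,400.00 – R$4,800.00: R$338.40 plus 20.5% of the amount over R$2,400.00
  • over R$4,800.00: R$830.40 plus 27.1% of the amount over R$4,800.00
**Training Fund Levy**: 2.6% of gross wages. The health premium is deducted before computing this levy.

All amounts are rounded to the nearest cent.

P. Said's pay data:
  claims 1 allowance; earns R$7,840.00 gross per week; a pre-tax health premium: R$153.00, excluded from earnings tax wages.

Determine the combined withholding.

Earnings Tax: taxable = R$7,840.00 − R$153.00 − 1×R$110.00 = R$7,577.00
  R$830.40 + 27.1% × (R$7,577.00 − R$4,800.00) = R$830.40 + 27.1% × R$2,777.00 = R$1,582.97
Training Fund Levy: 2.6% × R$7,687.00 = R$199.86
Total: R$1,582.97 + R$199.86 = R$1,782.83

R$1,782.83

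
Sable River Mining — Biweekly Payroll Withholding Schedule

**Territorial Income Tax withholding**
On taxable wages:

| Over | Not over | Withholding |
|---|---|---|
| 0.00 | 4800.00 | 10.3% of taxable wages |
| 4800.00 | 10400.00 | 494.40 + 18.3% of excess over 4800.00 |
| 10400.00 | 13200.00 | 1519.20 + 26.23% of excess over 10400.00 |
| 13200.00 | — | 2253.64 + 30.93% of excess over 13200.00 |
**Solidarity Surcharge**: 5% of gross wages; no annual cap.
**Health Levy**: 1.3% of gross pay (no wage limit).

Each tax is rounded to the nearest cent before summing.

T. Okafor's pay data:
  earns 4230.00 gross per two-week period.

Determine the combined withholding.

Territorial Income Tax: taxable = 4230.00
  10.3% × 4230.00 = 435.69
Solidarity Surcharge: 5% × 4230.00 = 211.50
Health Levy: 1.3% × 4230.00 = 54.99
Total: 435.69 + 211.50 + 54.99 = 702.18

702.18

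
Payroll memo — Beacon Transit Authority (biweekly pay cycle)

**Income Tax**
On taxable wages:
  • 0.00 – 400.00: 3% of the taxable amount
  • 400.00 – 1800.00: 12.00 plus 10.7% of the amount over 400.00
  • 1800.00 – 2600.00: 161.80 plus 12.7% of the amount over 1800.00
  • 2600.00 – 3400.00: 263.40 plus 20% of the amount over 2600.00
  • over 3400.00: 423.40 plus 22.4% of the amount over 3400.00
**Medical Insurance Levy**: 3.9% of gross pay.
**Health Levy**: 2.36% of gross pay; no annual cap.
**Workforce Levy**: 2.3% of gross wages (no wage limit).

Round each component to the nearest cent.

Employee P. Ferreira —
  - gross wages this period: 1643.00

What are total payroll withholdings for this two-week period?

Income Tax: taxable = 1643.00
  12.00 + 10.7% × (1643.00 − 400.00) = 12.00 + 10.7% × 1243.00 = 145.00
Medical Insurance Levy: 3.9% × 1643.00 = 64.08
Health Levy: 2.36% × 1643.00 = 38.77
Workforce Levy: 2.3% × 1643.00 = 37.79
Total: 145.00 + 64.08 + 38.77 + 37.79 = 285.64

285.64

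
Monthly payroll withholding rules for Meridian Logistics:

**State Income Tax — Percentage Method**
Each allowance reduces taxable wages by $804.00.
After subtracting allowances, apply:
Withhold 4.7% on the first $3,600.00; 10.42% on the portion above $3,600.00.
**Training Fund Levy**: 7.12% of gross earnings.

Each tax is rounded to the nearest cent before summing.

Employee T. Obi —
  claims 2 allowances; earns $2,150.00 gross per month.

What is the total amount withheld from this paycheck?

$178.55

State Income Tax: taxable = $2,150.00 − 2×$804.00 = $542.00
  4.7% × $542.00 = $25.47
Training Fund Levy: 7.12% × $2,150.00 = $153.08
Total: $25.47 + $153.08 = $178.55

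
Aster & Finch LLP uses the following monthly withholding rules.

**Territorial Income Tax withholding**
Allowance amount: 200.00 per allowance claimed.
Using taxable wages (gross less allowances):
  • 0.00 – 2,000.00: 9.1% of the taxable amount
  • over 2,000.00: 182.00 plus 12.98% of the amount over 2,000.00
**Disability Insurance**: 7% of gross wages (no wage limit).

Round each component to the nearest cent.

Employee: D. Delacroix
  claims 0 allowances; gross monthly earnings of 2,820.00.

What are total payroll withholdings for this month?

485.84

Territorial Income Tax: taxable = 2,820.00
  182.00 + 12.98% × (2,820.00 − 2,000.00) = 182.00 + 12.98% × 820.00 = 288.44
Disability Insurance: 7% × 2,820.00 = 197.40
Total: 288.44 + 197.40 = 485.84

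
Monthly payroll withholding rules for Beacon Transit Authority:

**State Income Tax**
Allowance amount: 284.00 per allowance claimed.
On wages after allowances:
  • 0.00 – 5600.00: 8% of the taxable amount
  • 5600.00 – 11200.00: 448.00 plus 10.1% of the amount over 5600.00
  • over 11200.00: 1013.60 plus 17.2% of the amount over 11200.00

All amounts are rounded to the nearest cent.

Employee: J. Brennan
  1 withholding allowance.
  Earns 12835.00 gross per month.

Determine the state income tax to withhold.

1245.97

State Income Tax: taxable = 12835.00 − 1×284.00 = 12551.00
  1013.60 + 17.2% × (12551.00 − 11200.00) = 1013.60 + 17.2% × 1351.00 = 1245.97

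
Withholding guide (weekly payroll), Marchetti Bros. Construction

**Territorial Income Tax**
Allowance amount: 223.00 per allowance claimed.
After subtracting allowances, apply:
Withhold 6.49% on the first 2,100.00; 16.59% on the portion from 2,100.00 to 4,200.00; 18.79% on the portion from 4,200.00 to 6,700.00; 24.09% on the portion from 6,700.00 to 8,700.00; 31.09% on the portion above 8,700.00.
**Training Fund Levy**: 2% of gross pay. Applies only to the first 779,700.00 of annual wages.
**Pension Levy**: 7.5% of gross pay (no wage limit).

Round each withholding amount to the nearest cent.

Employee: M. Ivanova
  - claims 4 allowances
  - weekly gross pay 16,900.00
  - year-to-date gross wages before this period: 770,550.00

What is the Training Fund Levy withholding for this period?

Training Fund Levy: cap 779,700.00 − YTD 770,550.00 = 9,150.00 subject; 2% × 9,150.00 = 183.00

183.00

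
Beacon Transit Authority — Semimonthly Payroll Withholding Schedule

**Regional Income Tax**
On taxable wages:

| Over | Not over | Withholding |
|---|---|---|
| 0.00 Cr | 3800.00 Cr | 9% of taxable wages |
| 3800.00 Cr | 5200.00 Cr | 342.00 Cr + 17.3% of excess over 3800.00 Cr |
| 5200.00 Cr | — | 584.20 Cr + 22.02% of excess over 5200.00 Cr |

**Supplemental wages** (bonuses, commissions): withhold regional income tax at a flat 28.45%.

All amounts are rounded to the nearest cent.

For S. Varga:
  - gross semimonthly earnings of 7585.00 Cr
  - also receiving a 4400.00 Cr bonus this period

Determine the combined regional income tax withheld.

2361.18 Cr

Regional Income Tax: taxable = 7585.00 Cr
  584.20 Cr + 22.02% × (7585.00 Cr − 5200.00 Cr) = 584.20 Cr + 22.02% × 2385.00 Cr = 1109.38 Cr
Supplemental (28.45% flat on bonus): 28.45% × 4400.00 Cr = 1251.80 Cr
Total regional income tax: 1109.38 Cr + 1251.80 Cr = 2361.18 Cr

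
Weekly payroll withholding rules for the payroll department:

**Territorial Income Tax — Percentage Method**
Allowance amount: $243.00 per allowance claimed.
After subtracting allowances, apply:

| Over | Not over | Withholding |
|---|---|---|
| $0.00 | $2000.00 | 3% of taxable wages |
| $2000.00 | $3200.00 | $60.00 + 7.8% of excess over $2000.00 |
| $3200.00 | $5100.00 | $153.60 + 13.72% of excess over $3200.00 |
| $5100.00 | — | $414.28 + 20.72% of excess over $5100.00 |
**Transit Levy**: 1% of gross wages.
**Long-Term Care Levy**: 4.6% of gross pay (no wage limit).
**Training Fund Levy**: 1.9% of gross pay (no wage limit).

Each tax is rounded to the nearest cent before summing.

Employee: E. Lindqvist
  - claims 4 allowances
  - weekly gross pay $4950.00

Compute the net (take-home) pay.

$4318.41

Territorial Income Tax: taxable = $4950.00 − 4×$243.00 = $3978.00
  $153.60 + 13.72% × ($3978.00 − $3200.00) = $153.60 + 13.72% × $778.00 = $260.34
Transit Levy: 1% × $4950.00 = $49.50
Long-Term Care Levy: 4.6% × $4950.00 = $227.70
Training Fund Levy: 1.9% × $4950.00 = $94.05
Total withheld: $260.34 + $49.50 + $227.70 + $94.05 = $631.59
Net pay: $4950.00 − $631.59 = $4318.41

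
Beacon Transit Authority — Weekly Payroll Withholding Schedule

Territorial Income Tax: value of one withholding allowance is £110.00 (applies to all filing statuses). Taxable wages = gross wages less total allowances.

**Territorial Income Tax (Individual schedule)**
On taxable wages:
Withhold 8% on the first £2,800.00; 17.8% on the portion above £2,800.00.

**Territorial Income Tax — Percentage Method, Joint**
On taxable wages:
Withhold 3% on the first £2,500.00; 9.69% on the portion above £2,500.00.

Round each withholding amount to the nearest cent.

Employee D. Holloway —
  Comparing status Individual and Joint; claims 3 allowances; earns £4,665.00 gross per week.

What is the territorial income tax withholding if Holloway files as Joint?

Territorial Income Tax (Joint): taxable = £4,665.00 − 3×£110.00 = £4,335.00
  £75.00 + 9.69% × (£4,335.00 − £2,500.00) = £75.00 + 9.69% × £1,835.00 = £252.81

£252.81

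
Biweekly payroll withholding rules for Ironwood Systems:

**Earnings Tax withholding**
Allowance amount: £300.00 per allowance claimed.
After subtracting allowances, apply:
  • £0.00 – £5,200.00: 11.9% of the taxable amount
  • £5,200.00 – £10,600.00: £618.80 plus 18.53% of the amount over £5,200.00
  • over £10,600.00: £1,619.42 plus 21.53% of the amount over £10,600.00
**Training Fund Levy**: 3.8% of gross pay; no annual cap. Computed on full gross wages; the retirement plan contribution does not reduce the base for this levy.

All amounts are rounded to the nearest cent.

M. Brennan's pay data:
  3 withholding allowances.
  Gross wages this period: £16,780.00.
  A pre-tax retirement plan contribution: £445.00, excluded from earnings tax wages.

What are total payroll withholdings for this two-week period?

Earnings Tax: taxable = £16,780.00 − £445.00 − 3×£300.00 = £15,435.00
  £1,619.42 + 21.53% × (£15,435.00 − £10,600.00) = £1,619.42 + 21.53% × £4,835.00 = £2,660.40
Training Fund Levy: 3.8% × £16,780.00 = £637.64
Total: £2,660.40 + £637.64 = £3,298.04

£3,298.04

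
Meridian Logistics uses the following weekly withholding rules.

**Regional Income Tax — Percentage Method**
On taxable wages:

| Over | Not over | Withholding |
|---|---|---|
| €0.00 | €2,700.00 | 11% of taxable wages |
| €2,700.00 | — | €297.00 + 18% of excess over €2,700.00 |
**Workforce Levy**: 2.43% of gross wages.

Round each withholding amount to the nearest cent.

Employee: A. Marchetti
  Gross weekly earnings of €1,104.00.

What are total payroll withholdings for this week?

€148.27

Regional Income Tax: taxable = €1,104.00
  11% × €1,104.00 = €121.44
Workforce Levy: 2.43% × €1,104.00 = €26.83
Total: €121.44 + €26.83 = €148.27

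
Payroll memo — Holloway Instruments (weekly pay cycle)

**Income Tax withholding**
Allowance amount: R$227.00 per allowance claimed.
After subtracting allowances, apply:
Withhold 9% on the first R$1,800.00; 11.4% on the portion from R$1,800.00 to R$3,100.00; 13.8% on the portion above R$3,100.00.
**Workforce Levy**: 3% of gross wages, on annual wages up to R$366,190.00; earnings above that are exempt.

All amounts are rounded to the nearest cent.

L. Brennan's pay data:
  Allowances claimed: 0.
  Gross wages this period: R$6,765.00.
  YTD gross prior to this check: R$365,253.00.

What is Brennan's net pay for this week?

Income Tax: taxable = R$6,765.00
  R$310.20 + 13.8% × (R$6,765.00 − R$3,100.00) = R$310.20 + 13.8% × R$3,665.00 = R$815.97
Workforce Levy: cap R$366,190.00 − YTD R$365,253.00 = R$937.00 subject; 3% × R$937.00 = R$28.11
Total withheld: R$815.97 + R$28.11 = R$844.08
Net pay: R$6,765.00 − R$844.08 = R$5,920.92

R$5,920.92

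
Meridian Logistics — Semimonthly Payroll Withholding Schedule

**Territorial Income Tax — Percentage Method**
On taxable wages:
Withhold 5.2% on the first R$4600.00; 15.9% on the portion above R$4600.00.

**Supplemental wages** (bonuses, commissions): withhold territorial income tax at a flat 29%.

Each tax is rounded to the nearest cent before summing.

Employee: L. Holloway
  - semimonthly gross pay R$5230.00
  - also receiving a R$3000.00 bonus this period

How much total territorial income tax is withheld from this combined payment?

R$1209.37

Territorial Income Tax: taxable = R$5230.00
  R$239.20 + 15.9% × (R$5230.00 − R$4600.00) = R$239.20 + 15.9% × R$630.00 = R$339.37
Supplemental (29% flat on bonus): 29% × R$3000.00 = R$870.00
Total territorial income tax: R$339.37 + R$870.00 = R$1209.37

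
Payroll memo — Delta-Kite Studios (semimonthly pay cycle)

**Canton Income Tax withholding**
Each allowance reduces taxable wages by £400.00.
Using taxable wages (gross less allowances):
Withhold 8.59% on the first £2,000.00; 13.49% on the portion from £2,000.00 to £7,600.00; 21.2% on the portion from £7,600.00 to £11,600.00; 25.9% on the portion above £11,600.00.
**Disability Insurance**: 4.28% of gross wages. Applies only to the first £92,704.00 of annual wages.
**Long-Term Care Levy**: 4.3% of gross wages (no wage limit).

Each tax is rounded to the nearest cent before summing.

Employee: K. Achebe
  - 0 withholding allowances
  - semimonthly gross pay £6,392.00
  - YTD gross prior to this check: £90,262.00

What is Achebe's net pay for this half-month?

£5,248.34

Canton Income Tax: taxable = £6,392.00
  £171.80 + 13.49% × (£6,392.00 − £2,000.00) = £171.80 + 13.49% × £4,392.00 = £764.28
Disability Insurance: cap £92,704.00 − YTD £90,262.00 = £2,442.00 subject; 4.28% × £2,442.00 = £104.52
Long-Term Care Levy: 4.3% × £6,392.00 = £274.86
Total withheld: £764.28 + £104.52 + £274.86 = £1,143.66
Net pay: £6,392.00 − £1,143.66 = £5,248.34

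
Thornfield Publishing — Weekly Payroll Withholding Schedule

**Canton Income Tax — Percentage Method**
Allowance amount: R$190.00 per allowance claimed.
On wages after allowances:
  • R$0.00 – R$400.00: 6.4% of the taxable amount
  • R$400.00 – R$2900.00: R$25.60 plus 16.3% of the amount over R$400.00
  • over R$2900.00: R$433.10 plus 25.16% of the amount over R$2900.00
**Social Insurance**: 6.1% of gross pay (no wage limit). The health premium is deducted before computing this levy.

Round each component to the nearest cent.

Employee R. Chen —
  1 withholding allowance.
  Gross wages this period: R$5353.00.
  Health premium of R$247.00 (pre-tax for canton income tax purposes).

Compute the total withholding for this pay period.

Canton Income Tax: taxable = R$5353.00 − R$247.00 − 1×R$190.00 = R$4916.00
  R$433.10 + 25.16% × (R$4916.00 − R$2900.00) = R$433.10 + 25.16% × R$2016.00 = R$940.33
Social Insurance: 6.1% × R$5106.00 = R$311.47
Total: R$940.33 + R$311.47 = R$1251.80

R$1251.80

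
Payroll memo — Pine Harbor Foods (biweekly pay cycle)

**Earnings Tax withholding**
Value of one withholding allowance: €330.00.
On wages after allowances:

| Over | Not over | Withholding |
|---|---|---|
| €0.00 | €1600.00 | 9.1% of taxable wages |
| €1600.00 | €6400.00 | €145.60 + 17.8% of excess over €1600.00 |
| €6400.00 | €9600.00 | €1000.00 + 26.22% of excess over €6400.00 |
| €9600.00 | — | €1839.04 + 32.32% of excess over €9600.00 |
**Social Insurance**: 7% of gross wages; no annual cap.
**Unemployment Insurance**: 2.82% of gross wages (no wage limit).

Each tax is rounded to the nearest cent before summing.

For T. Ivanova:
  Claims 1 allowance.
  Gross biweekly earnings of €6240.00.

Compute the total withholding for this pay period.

€1525.55

Earnings Tax: taxable = €6240.00 − 1×€330.00 = €5910.00
  €145.60 + 17.8% × (€5910.00 − €1600.00) = €145.60 + 17.8% × €4310.00 = €912.78
Social Insurance: 7% × €6240.00 = €436.80
Unemployment Insurance: 2.82% × €6240.00 = €175.97
Total: €912.78 + €436.80 + €175.97 = €1525.55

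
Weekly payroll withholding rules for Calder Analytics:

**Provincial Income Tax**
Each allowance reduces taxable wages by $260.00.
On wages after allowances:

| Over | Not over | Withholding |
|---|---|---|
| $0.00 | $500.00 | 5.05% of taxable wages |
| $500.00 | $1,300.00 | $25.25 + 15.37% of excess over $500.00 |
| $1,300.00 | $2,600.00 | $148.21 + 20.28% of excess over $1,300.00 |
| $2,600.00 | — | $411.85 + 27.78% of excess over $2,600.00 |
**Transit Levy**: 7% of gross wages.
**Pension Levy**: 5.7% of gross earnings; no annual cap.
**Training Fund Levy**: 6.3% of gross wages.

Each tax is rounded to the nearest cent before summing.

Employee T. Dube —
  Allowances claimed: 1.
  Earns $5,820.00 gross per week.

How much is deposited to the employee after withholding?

$3,480.06

Provincial Income Tax: taxable = $5,820.00 − 1×$260.00 = $5,560.00
  $411.85 + 27.78% × ($5,560.00 − $2,600.00) = $411.85 + 27.78% × $2,960.00 = $1,234.14
Transit Levy: 7% × $5,820.00 = $407.40
Pension Levy: 5.7% × $5,820.00 = $331.74
Training Fund Levy: 6.3% × $5,820.00 = $366.66
Total withheld: $1,234.14 + $407.40 + $331.74 + $366.66 = $2,339.94
Net pay: $5,820.00 − $2,339.94 = $3,480.06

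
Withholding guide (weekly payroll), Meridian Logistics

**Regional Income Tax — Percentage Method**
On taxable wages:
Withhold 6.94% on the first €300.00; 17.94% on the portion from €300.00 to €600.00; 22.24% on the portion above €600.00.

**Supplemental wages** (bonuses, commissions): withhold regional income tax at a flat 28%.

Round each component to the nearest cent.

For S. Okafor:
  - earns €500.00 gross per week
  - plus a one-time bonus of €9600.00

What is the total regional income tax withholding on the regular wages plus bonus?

€2744.70

Regional Income Tax: taxable = €500.00
  €20.82 + 17.94% × (€500.00 − €300.00) = €20.82 + 17.94% × €200.00 = €56.70
Supplemental (28% flat on bonus): 28% × €9600.00 = €2688.00
Total regional income tax: €56.70 + €2688.00 = €2744.70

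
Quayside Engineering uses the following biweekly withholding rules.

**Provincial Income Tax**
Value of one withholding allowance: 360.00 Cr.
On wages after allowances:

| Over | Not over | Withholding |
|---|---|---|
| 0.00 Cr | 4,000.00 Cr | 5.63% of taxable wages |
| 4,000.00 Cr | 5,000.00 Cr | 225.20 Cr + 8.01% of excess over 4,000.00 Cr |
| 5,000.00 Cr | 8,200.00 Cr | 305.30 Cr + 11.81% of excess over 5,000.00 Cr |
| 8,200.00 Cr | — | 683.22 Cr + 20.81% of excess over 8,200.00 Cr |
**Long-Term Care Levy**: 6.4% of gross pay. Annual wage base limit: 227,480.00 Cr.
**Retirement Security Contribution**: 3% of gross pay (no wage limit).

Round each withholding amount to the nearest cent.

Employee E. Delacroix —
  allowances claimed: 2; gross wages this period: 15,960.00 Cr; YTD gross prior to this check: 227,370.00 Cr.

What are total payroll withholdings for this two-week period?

2,634.08 Cr

Provincial Income Tax: taxable = 15,960.00 Cr − 2×360.00 Cr = 15,240.00 Cr
  683.22 Cr + 20.81% × (15,240.00 Cr − 8,200.00 Cr) = 683.22 Cr + 20.81% × 7,040.00 Cr = 2,148.24 Cr
Long-Term Care Levy: cap 227,480.00 Cr − YTD 227,370.00 Cr = 110.00 Cr subject; 6.4% × 110.00 Cr = 7.04 Cr
Retirement Security Contribution: 3% × 15,960.00 Cr = 478.80 Cr
Total: 2,148.24 Cr + 7.04 Cr + 478.80 Cr = 2,634.08 Cr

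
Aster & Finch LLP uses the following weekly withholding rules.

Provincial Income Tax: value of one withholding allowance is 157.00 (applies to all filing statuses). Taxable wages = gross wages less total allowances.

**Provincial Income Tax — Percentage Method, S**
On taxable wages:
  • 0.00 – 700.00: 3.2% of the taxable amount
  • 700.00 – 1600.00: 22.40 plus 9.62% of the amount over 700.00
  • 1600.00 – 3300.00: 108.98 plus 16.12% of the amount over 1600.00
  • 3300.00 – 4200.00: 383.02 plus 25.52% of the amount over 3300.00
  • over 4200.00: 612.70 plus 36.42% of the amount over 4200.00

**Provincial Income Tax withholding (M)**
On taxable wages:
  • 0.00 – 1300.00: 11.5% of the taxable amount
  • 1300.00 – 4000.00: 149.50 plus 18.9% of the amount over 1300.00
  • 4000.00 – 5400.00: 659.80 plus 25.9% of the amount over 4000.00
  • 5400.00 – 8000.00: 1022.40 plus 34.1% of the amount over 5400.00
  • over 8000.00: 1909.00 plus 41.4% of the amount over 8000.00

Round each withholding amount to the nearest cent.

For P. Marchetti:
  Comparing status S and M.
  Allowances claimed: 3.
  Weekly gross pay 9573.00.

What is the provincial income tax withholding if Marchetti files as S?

Provincial Income Tax (S): taxable = 9573.00 − 3×157.00 = 9102.00
  612.70 + 36.42% × (9102.00 − 4200.00) = 612.70 + 36.42% × 4902.00 = 2398.01

2398.01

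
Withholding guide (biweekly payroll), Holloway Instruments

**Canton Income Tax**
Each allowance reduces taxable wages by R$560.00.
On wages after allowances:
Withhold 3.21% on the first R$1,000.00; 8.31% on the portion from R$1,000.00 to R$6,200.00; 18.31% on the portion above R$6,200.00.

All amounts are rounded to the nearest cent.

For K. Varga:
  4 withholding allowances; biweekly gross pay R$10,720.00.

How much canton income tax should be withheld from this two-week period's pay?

Canton Income Tax: taxable = R$10,720.00 − 4×R$560.00 = R$8,480.00
  R$464.22 + 18.31% × (R$8,480.00 − R$6,200.00) = R$464.22 + 18.31% × R$2,280.00 = R$881.69

R$881.69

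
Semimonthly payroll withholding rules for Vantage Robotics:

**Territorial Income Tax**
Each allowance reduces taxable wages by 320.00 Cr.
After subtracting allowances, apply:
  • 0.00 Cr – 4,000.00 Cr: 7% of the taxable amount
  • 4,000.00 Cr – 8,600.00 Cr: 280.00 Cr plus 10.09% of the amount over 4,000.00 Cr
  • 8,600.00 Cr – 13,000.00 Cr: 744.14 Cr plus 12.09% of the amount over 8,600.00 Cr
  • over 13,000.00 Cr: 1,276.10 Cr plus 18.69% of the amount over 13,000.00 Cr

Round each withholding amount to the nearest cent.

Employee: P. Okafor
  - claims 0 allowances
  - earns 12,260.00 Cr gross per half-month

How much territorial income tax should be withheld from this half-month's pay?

1,186.63 Cr

Territorial Income Tax: taxable = 12,260.00 Cr
  744.14 Cr + 12.09% × (12,260.00 Cr − 8,600.00 Cr) = 744.14 Cr + 12.09% × 3,660.00 Cr = 1,186.63 Cr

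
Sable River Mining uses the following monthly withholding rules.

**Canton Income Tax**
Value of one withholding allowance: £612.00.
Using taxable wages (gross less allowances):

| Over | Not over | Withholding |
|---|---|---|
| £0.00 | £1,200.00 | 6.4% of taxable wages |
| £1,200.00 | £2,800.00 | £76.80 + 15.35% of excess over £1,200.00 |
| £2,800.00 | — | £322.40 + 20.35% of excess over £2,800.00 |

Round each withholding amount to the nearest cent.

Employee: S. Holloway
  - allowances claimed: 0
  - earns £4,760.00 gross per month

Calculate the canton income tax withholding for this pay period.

Canton Income Tax: taxable = £4,760.00
  £322.40 + 20.35% × (£4,760.00 − £2,800.00) = £322.40 + 20.35% × £1,960.00 = £721.26

£721.26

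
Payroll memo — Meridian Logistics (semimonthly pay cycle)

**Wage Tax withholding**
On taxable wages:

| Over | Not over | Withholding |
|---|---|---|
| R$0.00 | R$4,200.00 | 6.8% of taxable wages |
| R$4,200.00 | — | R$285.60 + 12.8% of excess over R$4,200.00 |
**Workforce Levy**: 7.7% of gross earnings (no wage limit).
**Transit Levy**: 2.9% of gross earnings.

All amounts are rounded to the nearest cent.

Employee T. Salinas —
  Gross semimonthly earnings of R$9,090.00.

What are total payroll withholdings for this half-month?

Wage Tax: taxable = R$9,090.00
  R$285.60 + 12.8% × (R$9,090.00 − R$4,200.00) = R$285.60 + 12.8% × R$4,890.00 = R$911.52
Workforce Levy: 7.7% × R$9,090.00 = R$699.93
Transit Levy: 2.9% × R$9,090.00 = R$263.61
Total: R$911.52 + R$699.93 + R$263.61 = R$1,875.06

R$1,875.06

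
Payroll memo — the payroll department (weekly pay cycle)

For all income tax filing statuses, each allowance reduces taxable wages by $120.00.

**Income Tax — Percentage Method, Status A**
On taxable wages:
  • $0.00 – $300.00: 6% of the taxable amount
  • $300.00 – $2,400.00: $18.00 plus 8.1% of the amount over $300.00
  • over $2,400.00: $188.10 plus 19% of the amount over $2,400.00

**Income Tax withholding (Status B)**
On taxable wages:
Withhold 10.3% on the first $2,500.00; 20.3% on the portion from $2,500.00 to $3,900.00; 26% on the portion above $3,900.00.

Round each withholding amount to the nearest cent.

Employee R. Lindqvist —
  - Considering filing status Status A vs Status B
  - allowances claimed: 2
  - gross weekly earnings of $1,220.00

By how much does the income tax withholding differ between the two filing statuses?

Income Tax (Status A): taxable = $1,220.00 − 2×$120.00 = $980.00
  $18.00 + 8.1% × ($980.00 − $300.00) = $18.00 + 8.1% × $680.00 = $73.08
Income Tax (Status B): taxable = $1,220.00 − 2×$120.00 = $980.00
  10.3% × $980.00 = $100.94
Difference: |$73.08 − $100.94| = $27.86 (higher under Status B)

$27.86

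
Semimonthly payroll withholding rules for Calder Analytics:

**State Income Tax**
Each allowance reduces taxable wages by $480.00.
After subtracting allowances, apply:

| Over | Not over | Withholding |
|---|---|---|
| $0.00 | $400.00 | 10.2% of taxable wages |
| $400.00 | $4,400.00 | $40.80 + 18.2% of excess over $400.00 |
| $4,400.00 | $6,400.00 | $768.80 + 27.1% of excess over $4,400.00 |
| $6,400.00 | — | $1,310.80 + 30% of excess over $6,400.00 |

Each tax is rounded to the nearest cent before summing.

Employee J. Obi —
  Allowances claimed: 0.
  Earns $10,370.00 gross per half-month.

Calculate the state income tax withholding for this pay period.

$2,501.80

State Income Tax: taxable = $10,370.00
  $1,310.80 + 30% × ($10,370.00 − $6,400.00) = $1,310.80 + 30% × $3,970.00 = $2,501.80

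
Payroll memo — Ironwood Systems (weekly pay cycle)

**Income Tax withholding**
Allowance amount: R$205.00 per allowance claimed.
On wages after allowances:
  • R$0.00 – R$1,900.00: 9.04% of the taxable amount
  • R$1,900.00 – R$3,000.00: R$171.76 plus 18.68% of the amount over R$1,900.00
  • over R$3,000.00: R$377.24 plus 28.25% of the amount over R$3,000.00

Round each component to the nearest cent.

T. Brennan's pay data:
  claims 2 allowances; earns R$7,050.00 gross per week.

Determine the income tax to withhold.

Income Tax: taxable = R$7,050.00 − 2×R$205.00 = R$6,640.00
  R$377.24 + 28.25% × (R$6,640.00 − R$3,000.00) = R$377.24 + 28.25% × R$3,640.00 = R$1,405.54

R$1,405.54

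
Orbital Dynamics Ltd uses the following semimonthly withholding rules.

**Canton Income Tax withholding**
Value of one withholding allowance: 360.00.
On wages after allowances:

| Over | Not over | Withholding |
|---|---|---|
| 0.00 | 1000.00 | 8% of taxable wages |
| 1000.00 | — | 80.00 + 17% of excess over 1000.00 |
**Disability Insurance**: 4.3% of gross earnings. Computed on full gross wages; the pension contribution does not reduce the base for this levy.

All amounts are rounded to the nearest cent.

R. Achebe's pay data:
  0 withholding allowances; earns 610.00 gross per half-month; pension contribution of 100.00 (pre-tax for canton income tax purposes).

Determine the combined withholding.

67.03

Canton Income Tax: taxable = 610.00 − 100.00 = 510.00
  8% × 510.00 = 40.80
Disability Insurance: 4.3% × 610.00 = 26.23
Total: 40.80 + 26.23 = 67.03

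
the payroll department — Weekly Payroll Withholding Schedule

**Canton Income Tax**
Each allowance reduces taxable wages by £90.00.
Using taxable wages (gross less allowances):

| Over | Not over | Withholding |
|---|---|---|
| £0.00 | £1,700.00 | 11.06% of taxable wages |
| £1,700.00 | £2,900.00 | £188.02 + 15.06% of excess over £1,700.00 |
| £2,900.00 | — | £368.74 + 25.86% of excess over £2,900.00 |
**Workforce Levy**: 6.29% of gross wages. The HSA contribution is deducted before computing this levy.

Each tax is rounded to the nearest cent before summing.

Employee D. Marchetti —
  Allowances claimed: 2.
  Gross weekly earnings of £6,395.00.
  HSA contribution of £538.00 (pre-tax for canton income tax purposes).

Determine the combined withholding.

Canton Income Tax: taxable = £6,395.00 − £538.00 − 2×£90.00 = £5,677.00
  £368.74 + 25.86% × (£5,677.00 − £2,900.00) = £368.74 + 25.86% × £2,777.00 = £1,086.87
Workforce Levy: 6.29% × £5,857.00 = £368.41
Total: £1,086.87 + £368.41 = £1,455.28

£1,455.28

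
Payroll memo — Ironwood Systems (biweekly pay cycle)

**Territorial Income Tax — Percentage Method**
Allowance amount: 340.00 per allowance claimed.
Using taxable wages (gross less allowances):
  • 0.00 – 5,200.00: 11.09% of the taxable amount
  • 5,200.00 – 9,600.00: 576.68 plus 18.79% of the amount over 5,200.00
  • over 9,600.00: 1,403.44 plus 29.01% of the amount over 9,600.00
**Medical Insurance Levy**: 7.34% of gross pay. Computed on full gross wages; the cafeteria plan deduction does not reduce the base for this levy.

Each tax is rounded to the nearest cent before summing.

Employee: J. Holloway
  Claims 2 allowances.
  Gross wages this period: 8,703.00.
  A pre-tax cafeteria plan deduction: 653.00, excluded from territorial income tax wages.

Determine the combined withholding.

1,623.22

Territorial Income Tax: taxable = 8,703.00 − 653.00 − 2×340.00 = 7,370.00
  576.68 + 18.79% × (7,370.00 − 5,200.00) = 576.68 + 18.79% × 2,170.00 = 984.42
Medical Insurance Levy: 7.34% × 8,703.00 = 638.80
Total: 984.42 + 638.80 = 1,623.22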